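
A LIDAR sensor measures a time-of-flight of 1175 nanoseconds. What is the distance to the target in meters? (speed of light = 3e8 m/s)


tof = 1175 ns = 1.175e-06 s
dist = c * tof / 2
= 3e8 * 1.175e-06 / 2
= 176.25 m


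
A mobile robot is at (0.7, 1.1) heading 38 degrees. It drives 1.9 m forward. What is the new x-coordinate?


x_new = x0 + d*cos(theta)
= 0.7 + 1.9*cos(38)
= 0.7 + 1.4972
= 2.1972


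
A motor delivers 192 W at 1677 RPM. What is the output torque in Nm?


omega = 1677 * 2*pi/60 = 175.615 rad/s
tau = P / omega = 192 / 175.615
= 1.0933 Nm


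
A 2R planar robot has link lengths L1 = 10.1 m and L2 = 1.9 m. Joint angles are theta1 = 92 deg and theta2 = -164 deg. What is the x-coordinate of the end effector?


Convert angles to radians: theta1 = 1.6057, theta2 = -2.8623
x = L1*cos(theta1) + L2*cos(theta1+theta2)
x = -0.3525 + 0.5871
x = 0.2346


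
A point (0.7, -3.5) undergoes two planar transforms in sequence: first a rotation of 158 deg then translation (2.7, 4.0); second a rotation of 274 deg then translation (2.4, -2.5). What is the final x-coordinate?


After transform 1:
x1 = cos(158)*0.7 - sin(158)*-3.5 + 2.7 = 3.3621
y1 = sin(158)*0.7 + cos(158)*-3.5 + 4.0 = 7.5074
After transform 2:
x2 = cos(274)*3.3621 - sin(274)*7.5074 + 2.4
= 10.1236


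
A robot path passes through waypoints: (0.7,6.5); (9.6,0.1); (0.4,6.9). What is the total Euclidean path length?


Segment lengths:
  seg1 = sqrt((8.9)^2 + (-6.4)^2) = 10.9622
  seg2 = sqrt((-9.2)^2 + (6.8)^2) = 11.4403
Total = 22.4025


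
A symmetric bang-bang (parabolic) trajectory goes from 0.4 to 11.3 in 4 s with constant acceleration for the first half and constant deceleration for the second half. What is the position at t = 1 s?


Symmetric rest-to-rest: each phase covers (pf-p0)/2 in time T/2. 0.5*a*(T/2)^2 = (pf-p0)/2 => a = 4*(pf-p0)/T^2
a = 4*(11.3-0.4)/4^2 = 2.725
t = 1 is in the acceleration phase (t <= T/2).
p = p0 + 0.5*a*t^2 = 0.4 + 0.5*2.725*1^2
= 1.7625


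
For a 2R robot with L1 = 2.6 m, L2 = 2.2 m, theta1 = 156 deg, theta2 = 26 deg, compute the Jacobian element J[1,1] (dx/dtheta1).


J[1,1] = -L1*sin(t1) - L2*sin(t1+t2)
= -2.6*sin(156) - 2.2*sin(182)
= -0.9807


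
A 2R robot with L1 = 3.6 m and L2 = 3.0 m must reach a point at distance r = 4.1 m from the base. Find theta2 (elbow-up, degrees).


cos(theta2) = (r^2 - L1^2 - L2^2) / (2*L1*L2)
cos(theta2) = (16.81 - 12.96 - 9.0) / 21.6
cos(theta2) = -0.238426
theta2 = 103.7937 degrees


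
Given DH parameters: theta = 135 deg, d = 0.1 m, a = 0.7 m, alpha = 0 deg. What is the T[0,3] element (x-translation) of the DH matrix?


T[0,3] = a * cos(theta)
= 0.7 * cos(135 deg)
= 0.7 * -0.7071
= -0.495


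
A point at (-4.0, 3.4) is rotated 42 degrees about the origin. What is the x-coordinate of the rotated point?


x' = x*cos(theta) - y*sin(theta)
cos(42 deg) = 0.7431, sin(42 deg) = 0.6691
x' = -4.0 * 0.7431 - 3.4 * 0.6691
= -2.9726 - 2.275
= -5.2476


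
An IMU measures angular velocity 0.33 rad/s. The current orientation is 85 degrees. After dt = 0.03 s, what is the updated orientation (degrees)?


delta_theta = w * dt = 0.33 * 0.03 = 0.0099 rad
= 0.5672 deg
theta_new = 85 + 0.5672 = 85.5672 deg


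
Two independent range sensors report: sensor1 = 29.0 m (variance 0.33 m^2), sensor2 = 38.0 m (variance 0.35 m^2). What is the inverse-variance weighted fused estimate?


w1 = (1/var1) / (1/var1 + 1/var2)
   = 3.0303 / (3.0303 + 2.8571) = 0.5147
w2 = 1 - w1 = 0.4853
fused = w1*s1 + w2*s2 = 14.9265 + 18.4412
= 33.3676 m


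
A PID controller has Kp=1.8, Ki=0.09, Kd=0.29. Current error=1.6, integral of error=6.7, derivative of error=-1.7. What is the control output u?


u = Kp*e + Ki*int(e) + Kd*de/dt
= 1.8*1.6 + 0.09*6.7 + 0.29*(-1.7)
= 2.88 + 0.603 + -0.493
= 2.99


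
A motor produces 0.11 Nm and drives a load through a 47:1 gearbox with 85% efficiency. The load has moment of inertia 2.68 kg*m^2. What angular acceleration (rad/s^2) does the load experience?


tau_out = tau_motor * N * eta
= 0.11 * 47 * 0.85 = 4.3945 Nm
alpha = tau_out / I = 4.3945 / 2.68
= 1.6397 rad/s^2


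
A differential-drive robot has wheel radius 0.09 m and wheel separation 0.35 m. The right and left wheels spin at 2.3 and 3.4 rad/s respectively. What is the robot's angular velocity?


vR = r*wR = 0.09*2.3 = 0.207 m/s
vL = r*wL = 0.09*3.4 = 0.306 m/s
v = (vR+vL)/2 = 0.2565 m/s
omega = (vR-vL)/L = -0.2829 rad/s
angular velocity = -0.2829 rad/s


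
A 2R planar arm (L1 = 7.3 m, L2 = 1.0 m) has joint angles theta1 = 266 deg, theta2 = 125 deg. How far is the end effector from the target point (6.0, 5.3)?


End effector via forward kinematics:
x = L1*cos(t1) + L2*cos(t1+t2) = 0.3479
y = L1*sin(t1) + L2*sin(t1+t2) = -6.7672
Distance to target:
d = sqrt((6.0 - 0.3479)^2 + (5.3 - -6.7672)^2)
= sqrt(31.9457 + 145.6168)
= 13.3253 m


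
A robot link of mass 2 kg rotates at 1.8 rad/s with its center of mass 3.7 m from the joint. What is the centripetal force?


F = m * omega^2 * r
= 2 * 1.8^2 * 3.7
= 2 * 3.24 * 3.7
= 23.976 N


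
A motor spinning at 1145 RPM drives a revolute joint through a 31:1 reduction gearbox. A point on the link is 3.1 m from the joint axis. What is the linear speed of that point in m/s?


omega_motor = 1145 * 2*pi/60 = 119.9041 rad/s
omega_joint = omega_motor / 31 = 3.8679 rad/s
v = omega_joint * r = 3.8679 * 3.1
= 11.9904 m/s


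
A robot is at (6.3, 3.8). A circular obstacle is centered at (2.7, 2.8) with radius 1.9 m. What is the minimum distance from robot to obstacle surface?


center_dist = sqrt((6.3-2.7)^2 + (3.8-2.8)^2)
= sqrt(12.96 + 1.0)
= 3.7363
min_dist = center_dist - radius = 3.7363 - 1.9 = 1.8363 m


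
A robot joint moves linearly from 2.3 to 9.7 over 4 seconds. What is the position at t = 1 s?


s = t/T = 1/4 = 0.25
p(t) = p0 + (pf-p0)*s
= 2.3 + (9.7 - 2.3) * 0.25
= 4.15


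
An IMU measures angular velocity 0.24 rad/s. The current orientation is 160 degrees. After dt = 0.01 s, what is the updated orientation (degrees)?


delta_theta = w * dt = 0.24 * 0.01 = 0.0024 rad
= 0.1375 deg
theta_new = 160 + 0.1375 = 160.1375 deg


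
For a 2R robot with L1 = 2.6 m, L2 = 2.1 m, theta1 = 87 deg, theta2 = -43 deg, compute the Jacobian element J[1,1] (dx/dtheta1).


J[1,1] = -L1*sin(t1) - L2*sin(t1+t2)
= -2.6*sin(87) - 2.1*sin(44)
= -4.0552


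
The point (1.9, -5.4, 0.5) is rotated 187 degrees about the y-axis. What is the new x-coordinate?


Rotation about y-axis: x' = x*cos(theta) + z*sin(theta)
= 1.9 * -0.9925 + 0.5 * -0.1219
= -1.9468


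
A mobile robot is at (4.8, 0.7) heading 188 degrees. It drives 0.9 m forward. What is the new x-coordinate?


x_new = x0 + d*cos(theta)
= 4.8 + 0.9*cos(188)
= 4.8 + -0.8912
= 3.9088


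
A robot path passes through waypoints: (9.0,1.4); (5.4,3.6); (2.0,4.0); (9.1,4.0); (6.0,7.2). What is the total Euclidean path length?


Segment lengths:
  seg1 = sqrt((-3.6)^2 + (2.2)^2) = 4.219
  seg2 = sqrt((-3.4)^2 + (0.4)^2) = 3.4234
  seg3 = sqrt((7.1)^2 + (0.0)^2) = 7.1
  seg4 = sqrt((-3.1)^2 + (3.2)^2) = 4.4553
Total = 19.1978


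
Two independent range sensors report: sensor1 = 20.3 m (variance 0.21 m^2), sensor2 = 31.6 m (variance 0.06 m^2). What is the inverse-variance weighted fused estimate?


w1 = (1/var1) / (1/var1 + 1/var2)
   = 4.7619 / (4.7619 + 16.6667) = 0.2222
w2 = 1 - w1 = 0.7778
fused = w1*s1 + w2*s2 = 4.5111 + 24.5778
= 29.0889 m


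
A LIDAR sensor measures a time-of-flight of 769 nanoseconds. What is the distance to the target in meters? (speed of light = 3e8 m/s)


tof = 769 ns = 7.69e-07 s
dist = c * tof / 2
= 3e8 * 7.69e-07 / 2
= 115.35 m


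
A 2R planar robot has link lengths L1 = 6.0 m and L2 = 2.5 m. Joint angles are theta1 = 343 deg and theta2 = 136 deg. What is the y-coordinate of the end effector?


Convert angles to radians: theta1 = 5.9865, theta2 = 2.3736
y = L1*sin(theta1) + L2*sin(theta1+theta2)
y = -1.7542 + 2.1865
y = 0.4323


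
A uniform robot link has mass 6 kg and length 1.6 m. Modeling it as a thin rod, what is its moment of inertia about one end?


I = (1/3) * m * L^2
= (1/3) * 6 * 1.6^2
= 0.333333 * 6 * 2.56
= 5.12 kg*m^2


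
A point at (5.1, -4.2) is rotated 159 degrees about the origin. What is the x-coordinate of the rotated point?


x' = x*cos(theta) - y*sin(theta)
cos(159 deg) = -0.9336, sin(159 deg) = 0.3584
x' = 5.1 * -0.9336 - -4.2 * 0.3584
= -4.7613 - -1.5051
= -3.2561


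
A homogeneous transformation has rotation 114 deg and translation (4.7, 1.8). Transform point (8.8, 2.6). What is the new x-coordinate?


x' = cos(theta)*px - sin(theta)*py + tx
= -0.4067*8.8 - 0.9135*2.6 + 4.7
= -1.2545


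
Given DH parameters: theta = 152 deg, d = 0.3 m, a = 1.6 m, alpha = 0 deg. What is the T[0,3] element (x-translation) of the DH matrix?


T[0,3] = a * cos(theta)
= 1.6 * cos(152 deg)
= 1.6 * -0.8829
= -1.4127


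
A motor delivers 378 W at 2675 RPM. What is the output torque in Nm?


omega = 2675 * 2*pi/60 = 280.1253 rad/s
tau = P / omega = 378 / 280.1253
= 1.3494 Nm


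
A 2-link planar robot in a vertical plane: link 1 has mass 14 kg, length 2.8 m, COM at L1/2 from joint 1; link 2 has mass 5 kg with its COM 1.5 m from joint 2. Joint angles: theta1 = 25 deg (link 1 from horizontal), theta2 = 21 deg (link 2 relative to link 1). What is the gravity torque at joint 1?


Horizontal distance from joint 1 to link-1 COM:
  x_c1 = (L1/2)*cos(t1) = 1.4 * 0.9063 = 1.2688 m
Horizontal distance from joint 1 to link-2 COM:
  x_c2 = L1*cos(t1) + Lc2*cos(t1+t2)
       = 2.8*0.9063 + 1.5*0.6947 = 3.5796 m
tau1 = m1*g*x_c1 + m2*g*x_c2
     = 14*9.81*1.2688 + 5*9.81*3.5796
     = 174.2612 + 175.5818
     = 349.843 Nm


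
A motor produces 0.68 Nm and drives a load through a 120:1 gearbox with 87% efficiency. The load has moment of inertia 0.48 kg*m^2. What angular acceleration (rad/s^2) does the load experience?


tau_out = tau_motor * N * eta
= 0.68 * 120 * 0.87 = 70.992 Nm
alpha = tau_out / I = 70.992 / 0.48
= 147.9 rad/s^2


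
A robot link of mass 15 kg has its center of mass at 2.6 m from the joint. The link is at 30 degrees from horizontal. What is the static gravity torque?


tau = m*g*L*cos(angle)
= 15 * 9.81 * 2.6 * cos(30 deg)
= 15 * 9.81 * 2.6 * 0.866
= 331.3327 Nm


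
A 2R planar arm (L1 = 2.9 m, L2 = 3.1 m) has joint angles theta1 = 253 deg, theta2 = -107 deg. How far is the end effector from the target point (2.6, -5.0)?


End effector via forward kinematics:
x = L1*cos(t1) + L2*cos(t1+t2) = -3.4179
y = L1*sin(t1) + L2*sin(t1+t2) = -1.0398
Distance to target:
d = sqrt((2.6 - -3.4179)^2 + (-5.0 - -1.0398)^2)
= sqrt(36.2151 + 15.6833)
= 7.2041 m


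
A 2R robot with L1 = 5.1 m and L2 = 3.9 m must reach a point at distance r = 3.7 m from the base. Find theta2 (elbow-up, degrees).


cos(theta2) = (r^2 - L1^2 - L2^2) / (2*L1*L2)
cos(theta2) = (13.69 - 26.01 - 15.21) / 39.78
cos(theta2) = -0.692056
theta2 = 133.7931 degrees


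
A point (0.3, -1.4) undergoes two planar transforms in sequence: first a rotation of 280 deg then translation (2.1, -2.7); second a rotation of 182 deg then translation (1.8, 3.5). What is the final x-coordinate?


After transform 1:
x1 = cos(280)*0.3 - sin(280)*-1.4 + 2.1 = 0.7734
y1 = sin(280)*0.3 + cos(280)*-1.4 + -2.7 = -3.2385
After transform 2:
x2 = cos(182)*0.7734 - sin(182)*-3.2385 + 1.8
= 0.9141


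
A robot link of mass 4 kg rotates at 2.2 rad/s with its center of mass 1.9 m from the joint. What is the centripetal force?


F = m * omega^2 * r
= 4 * 2.2^2 * 1.9
= 4 * 4.84 * 1.9
= 36.784 N


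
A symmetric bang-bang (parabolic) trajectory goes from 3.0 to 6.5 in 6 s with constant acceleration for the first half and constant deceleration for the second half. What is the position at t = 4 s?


Symmetric rest-to-rest: each phase covers (pf-p0)/2 in time T/2. 0.5*a*(T/2)^2 = (pf-p0)/2 => a = 4*(pf-p0)/T^2
a = 4*(6.5-3.0)/6^2 = 0.3889
t = 4 is in the deceleration phase (t > T/2).
p = pf - 0.5*a*(T-t)^2 = 6.5 - 0.5*0.3889*2^2
= 5.7222


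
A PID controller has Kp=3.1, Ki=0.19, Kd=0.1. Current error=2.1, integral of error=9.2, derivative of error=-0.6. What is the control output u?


u = Kp*e + Ki*int(e) + Kd*de/dt
= 3.1*2.1 + 0.19*9.2 + 0.1*(-0.6)
= 6.51 + 1.748 + -0.06
= 8.198


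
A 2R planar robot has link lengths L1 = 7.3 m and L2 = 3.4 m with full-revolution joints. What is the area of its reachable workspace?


r_max = L1 + L2 = 10.7 m
r_min = |L1 - L2| = 3.9 m
Area = pi*(r_max^2 - r_min^2)
= pi*(114.49 - 15.21)
= pi * 99.28
= 311.8973 m^2


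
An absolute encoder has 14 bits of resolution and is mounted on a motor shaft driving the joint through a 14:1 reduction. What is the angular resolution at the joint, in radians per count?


counts = 2^14 = 16384
effective counts at joint = 16384 * 14 = 229376
resolution = 2*pi / 229376
= 2.7393e-05 rad/count


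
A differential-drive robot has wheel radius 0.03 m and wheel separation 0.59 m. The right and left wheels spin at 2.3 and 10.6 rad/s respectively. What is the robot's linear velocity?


vR = r*wR = 0.03*2.3 = 0.069 m/s
vL = r*wL = 0.03*10.6 = 0.318 m/s
v = (vR+vL)/2 = 0.1935 m/s
omega = (vR-vL)/L = -0.422 rad/s
linear velocity = 0.1935 m/s


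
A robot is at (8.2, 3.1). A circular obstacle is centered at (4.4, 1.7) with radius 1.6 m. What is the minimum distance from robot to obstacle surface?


center_dist = sqrt((8.2-4.4)^2 + (3.1-1.7)^2)
= sqrt(14.44 + 1.96)
= 4.0497
min_dist = center_dist - radius = 4.0497 - 1.6 = 2.4497 m


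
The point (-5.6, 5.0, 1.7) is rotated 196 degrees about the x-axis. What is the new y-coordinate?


Rotation about x-axis: y' = y*cos(theta) - z*sin(theta)
= 5.0 * -0.9613 - 1.7 * -0.2756
= -4.3377


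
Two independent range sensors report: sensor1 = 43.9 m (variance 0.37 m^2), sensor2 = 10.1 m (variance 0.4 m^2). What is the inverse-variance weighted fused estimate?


w1 = (1/var1) / (1/var1 + 1/var2)
   = 2.7027 / (2.7027 + 2.5) = 0.5195
w2 = 1 - w1 = 0.4805
fused = w1*s1 + w2*s2 = 22.8052 + 4.8532
= 27.6584 m


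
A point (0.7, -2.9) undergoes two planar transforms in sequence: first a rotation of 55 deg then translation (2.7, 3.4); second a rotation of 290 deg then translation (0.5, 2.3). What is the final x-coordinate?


After transform 1:
x1 = cos(55)*0.7 - sin(55)*-2.9 + 2.7 = 5.477
y1 = sin(55)*0.7 + cos(55)*-2.9 + 3.4 = 2.31
After transform 2:
x2 = cos(290)*5.477 - sin(290)*2.31 + 0.5
= 4.544


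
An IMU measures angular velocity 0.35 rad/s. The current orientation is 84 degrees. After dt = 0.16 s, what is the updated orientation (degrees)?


delta_theta = w * dt = 0.35 * 0.16 = 0.056 rad
= 3.2086 deg
theta_new = 84 + 3.2086 = 87.2086 deg


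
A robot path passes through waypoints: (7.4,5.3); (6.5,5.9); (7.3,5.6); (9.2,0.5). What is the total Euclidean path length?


Segment lengths:
  seg1 = sqrt((-0.9)^2 + (0.6)^2) = 1.0817
  seg2 = sqrt((0.8)^2 + (-0.3)^2) = 0.8544
  seg3 = sqrt((1.9)^2 + (-5.1)^2) = 5.4424
Total = 7.3785


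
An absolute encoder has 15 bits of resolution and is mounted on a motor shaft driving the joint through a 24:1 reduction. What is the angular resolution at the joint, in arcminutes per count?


counts = 2^15 = 32768
effective counts at joint = 32768 * 24 = 786432
resolution = 360*60 / 786432
= 0.0275 arcmin/count


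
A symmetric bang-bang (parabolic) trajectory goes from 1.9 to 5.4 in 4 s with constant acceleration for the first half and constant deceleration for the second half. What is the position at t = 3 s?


Symmetric rest-to-rest: each phase covers (pf-p0)/2 in time T/2. 0.5*a*(T/2)^2 = (pf-p0)/2 => a = 4*(pf-p0)/T^2
a = 4*(5.4-1.9)/4^2 = 0.875
t = 3 is in the deceleration phase (t > T/2).
p = pf - 0.5*a*(T-t)^2 = 5.4 - 0.5*0.875*1^2
= 4.9625


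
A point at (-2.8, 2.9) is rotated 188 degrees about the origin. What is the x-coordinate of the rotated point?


x' = x*cos(theta) - y*sin(theta)
cos(188 deg) = -0.9903, sin(188 deg) = -0.1392
x' = -2.8 * -0.9903 - 2.9 * -0.1392
= 2.7728 - -0.4036
= 3.1764


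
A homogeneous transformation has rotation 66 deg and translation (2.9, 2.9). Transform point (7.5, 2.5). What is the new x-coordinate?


x' = cos(theta)*px - sin(theta)*py + tx
= 0.4067*7.5 - 0.9135*2.5 + 2.9
= 3.6667


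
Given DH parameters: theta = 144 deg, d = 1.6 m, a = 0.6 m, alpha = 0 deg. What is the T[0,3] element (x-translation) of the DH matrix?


T[0,3] = a * cos(theta)
= 0.6 * cos(144 deg)
= 0.6 * -0.809
= -0.4854


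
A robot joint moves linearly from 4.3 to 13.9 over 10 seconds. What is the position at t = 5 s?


s = t/T = 5/10 = 0.5
p(t) = p0 + (pf-p0)*s
= 4.3 + (13.9 - 4.3) * 0.5
= 9.1


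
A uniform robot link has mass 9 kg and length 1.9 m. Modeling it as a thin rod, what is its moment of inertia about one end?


I = (1/3) * m * L^2
= (1/3) * 9 * 1.9^2
= 0.333333 * 9 * 3.61
= 10.83 kg*m^2


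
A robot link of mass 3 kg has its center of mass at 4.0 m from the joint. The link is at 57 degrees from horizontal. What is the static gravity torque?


tau = m*g*L*cos(angle)
= 3 * 9.81 * 4.0 * cos(57 deg)
= 3 * 9.81 * 4.0 * 0.5446
= 64.1149 Nm


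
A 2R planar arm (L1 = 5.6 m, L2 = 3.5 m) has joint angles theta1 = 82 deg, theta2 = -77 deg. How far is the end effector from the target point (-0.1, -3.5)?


End effector via forward kinematics:
x = L1*cos(t1) + L2*cos(t1+t2) = 4.2661
y = L1*sin(t1) + L2*sin(t1+t2) = 5.8505
Distance to target:
d = sqrt((-0.1 - 4.2661)^2 + (-3.5 - 5.8505)^2)
= sqrt(19.0624 + 87.4327)
= 10.3196 m


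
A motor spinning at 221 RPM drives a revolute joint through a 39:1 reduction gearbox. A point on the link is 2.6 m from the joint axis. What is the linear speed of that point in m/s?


omega_motor = 221 * 2*pi/60 = 23.1431 rad/s
omega_joint = omega_motor / 39 = 0.5934 rad/s
v = omega_joint * r = 0.5934 * 2.6
= 1.5429 m/s


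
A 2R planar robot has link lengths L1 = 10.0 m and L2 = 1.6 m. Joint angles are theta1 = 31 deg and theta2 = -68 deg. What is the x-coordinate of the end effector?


Convert angles to radians: theta1 = 0.5411, theta2 = -1.1868
x = L1*cos(theta1) + L2*cos(theta1+theta2)
x = 8.5717 + 1.2778
x = 9.8495


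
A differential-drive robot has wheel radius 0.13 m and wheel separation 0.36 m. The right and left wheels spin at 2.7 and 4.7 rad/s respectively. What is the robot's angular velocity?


vR = r*wR = 0.13*2.7 = 0.351 m/s
vL = r*wL = 0.13*4.7 = 0.611 m/s
v = (vR+vL)/2 = 0.481 m/s
omega = (vR-vL)/L = -0.7222 rad/s
angular velocity = -0.7222 rad/s


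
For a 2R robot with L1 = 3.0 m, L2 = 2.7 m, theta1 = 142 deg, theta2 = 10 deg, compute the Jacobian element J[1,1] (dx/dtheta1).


J[1,1] = -L1*sin(t1) - L2*sin(t1+t2)
= -3.0*sin(142) - 2.7*sin(152)
= -3.1146


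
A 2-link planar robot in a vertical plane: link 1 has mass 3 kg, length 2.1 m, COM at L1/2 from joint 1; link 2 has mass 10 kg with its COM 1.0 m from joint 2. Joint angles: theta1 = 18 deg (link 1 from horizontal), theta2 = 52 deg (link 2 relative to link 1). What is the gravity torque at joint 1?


Horizontal distance from joint 1 to link-1 COM:
  x_c1 = (L1/2)*cos(t1) = 1.05 * 0.9511 = 0.9986 m
Horizontal distance from joint 1 to link-2 COM:
  x_c2 = L1*cos(t1) + Lc2*cos(t1+t2)
       = 2.1*0.9511 + 1.0*0.342 = 2.3392 m
tau1 = m1*g*x_c1 + m2*g*x_c2
     = 3*9.81*0.9986 + 10*9.81*2.3392
     = 29.3891 + 229.4793
     = 258.8684 Nm


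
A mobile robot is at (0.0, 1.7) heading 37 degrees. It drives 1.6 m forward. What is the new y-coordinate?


y_new = y0 + d*sin(theta)
= 1.7 + 1.6*sin(37)
= 1.7 + 0.9629
= 2.6629


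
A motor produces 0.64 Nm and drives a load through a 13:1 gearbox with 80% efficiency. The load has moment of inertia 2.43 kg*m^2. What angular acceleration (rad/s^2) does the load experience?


tau_out = tau_motor * N * eta
= 0.64 * 13 * 0.8 = 6.656 Nm
alpha = tau_out / I = 6.656 / 2.43
= 2.7391 rad/s^2


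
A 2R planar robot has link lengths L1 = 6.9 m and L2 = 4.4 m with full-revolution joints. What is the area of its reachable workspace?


r_max = L1 + L2 = 11.3 m
r_min = |L1 - L2| = 2.5 m
Area = pi*(r_max^2 - r_min^2)
= pi*(127.69 - 6.25)
= pi * 121.44
= 381.515 m^2


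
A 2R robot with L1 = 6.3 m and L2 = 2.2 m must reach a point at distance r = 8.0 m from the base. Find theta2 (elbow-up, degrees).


cos(theta2) = (r^2 - L1^2 - L2^2) / (2*L1*L2)
cos(theta2) = (64.0 - 39.69 - 4.84) / 27.72
cos(theta2) = 0.702381
theta2 = 45.3817 degrees


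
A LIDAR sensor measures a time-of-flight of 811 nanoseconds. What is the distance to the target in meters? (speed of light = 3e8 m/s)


tof = 811 ns = 8.11e-07 s
dist = c * tof / 2
= 3e8 * 8.11e-07 / 2
= 121.65 m


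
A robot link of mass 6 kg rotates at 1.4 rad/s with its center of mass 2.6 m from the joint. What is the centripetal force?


F = m * omega^2 * r
= 6 * 1.4^2 * 2.6
= 6 * 1.96 * 2.6
= 30.576 N


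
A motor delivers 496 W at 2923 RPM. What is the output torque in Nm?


omega = 2923 * 2*pi/60 = 306.0958 rad/s
tau = P / omega = 496 / 306.0958
= 1.6204 Nm


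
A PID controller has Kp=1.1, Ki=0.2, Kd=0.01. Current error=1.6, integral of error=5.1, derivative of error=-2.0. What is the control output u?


u = Kp*e + Ki*int(e) + Kd*de/dt
= 1.1*1.6 + 0.2*5.1 + 0.01*(-2.0)
= 1.76 + 1.02 + -0.02
= 2.76


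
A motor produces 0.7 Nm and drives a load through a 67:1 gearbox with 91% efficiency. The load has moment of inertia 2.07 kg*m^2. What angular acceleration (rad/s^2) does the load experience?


tau_out = tau_motor * N * eta
= 0.7 * 67 * 0.91 = 42.679 Nm
alpha = tau_out / I = 42.679 / 2.07
= 20.6179 rad/s^2


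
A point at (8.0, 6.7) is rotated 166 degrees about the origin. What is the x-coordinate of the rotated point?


x' = x*cos(theta) - y*sin(theta)
cos(166 deg) = -0.9703, sin(166 deg) = 0.2419
x' = 8.0 * -0.9703 - 6.7 * 0.2419
= -7.7624 - 1.6209
= -9.3832


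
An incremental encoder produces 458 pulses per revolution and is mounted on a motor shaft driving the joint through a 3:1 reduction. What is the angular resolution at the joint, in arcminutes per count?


counts per rev = 458
effective counts at joint = 458 * 3 = 1374
resolution = 360*60 / 1374
= 15.7205 arcmin/count


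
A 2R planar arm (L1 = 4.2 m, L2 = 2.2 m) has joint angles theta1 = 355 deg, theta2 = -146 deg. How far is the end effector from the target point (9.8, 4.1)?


End effector via forward kinematics:
x = L1*cos(t1) + L2*cos(t1+t2) = 2.2599
y = L1*sin(t1) + L2*sin(t1+t2) = -1.4326
Distance to target:
d = sqrt((9.8 - 2.2599)^2 + (4.1 - -1.4326)^2)
= sqrt(56.8538 + 30.6101)
= 9.3522 m


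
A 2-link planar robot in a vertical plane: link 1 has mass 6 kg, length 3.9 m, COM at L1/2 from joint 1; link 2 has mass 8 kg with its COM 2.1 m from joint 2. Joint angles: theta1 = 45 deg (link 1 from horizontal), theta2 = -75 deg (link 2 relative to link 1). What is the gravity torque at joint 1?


Horizontal distance from joint 1 to link-1 COM:
  x_c1 = (L1/2)*cos(t1) = 1.95 * 0.7071 = 1.3789 m
Horizontal distance from joint 1 to link-2 COM:
  x_c2 = L1*cos(t1) + Lc2*cos(t1+t2)
       = 3.9*0.7071 + 2.1*0.866 = 4.5764 m
tau1 = m1*g*x_c1 + m2*g*x_c2
     = 6*9.81*1.3789 + 8*9.81*4.5764
     = 81.1596 + 359.1535
     = 440.3131 Nm


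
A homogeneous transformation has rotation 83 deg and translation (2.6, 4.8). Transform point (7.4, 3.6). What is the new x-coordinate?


x' = cos(theta)*px - sin(theta)*py + tx
= 0.1219*7.4 - 0.9925*3.6 + 2.6
= -0.0713


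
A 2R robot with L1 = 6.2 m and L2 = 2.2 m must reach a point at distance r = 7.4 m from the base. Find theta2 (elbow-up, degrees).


cos(theta2) = (r^2 - L1^2 - L2^2) / (2*L1*L2)
cos(theta2) = (54.76 - 38.44 - 4.84) / 27.28
cos(theta2) = 0.420821
theta2 = 65.1136 degrees


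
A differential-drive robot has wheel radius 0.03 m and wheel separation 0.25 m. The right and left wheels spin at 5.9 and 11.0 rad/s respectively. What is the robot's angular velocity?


vR = r*wR = 0.03*5.9 = 0.177 m/s
vL = r*wL = 0.03*11.0 = 0.33 m/s
v = (vR+vL)/2 = 0.2535 m/s
omega = (vR-vL)/L = -0.612 rad/s
angular velocity = -0.612 rad/s


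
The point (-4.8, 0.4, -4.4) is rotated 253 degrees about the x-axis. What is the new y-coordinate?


Rotation about x-axis: y' = y*cos(theta) - z*sin(theta)
= 0.4 * -0.2924 - -4.4 * -0.9563
= -4.3247


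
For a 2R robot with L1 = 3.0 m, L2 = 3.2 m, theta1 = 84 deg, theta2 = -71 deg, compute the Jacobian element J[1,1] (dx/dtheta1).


J[1,1] = -L1*sin(t1) - L2*sin(t1+t2)
= -3.0*sin(84) - 3.2*sin(13)
= -3.7034


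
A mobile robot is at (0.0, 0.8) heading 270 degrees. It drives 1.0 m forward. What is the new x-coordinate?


x_new = x0 + d*cos(theta)
= 0.0 + 1.0*cos(270)
= 0.0 + -0.0
= -0.0


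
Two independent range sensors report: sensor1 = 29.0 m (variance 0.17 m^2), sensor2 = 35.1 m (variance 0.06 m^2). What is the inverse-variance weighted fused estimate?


w1 = (1/var1) / (1/var1 + 1/var2)
   = 5.8824 / (5.8824 + 16.6667) = 0.2609
w2 = 1 - w1 = 0.7391
fused = w1*s1 + w2*s2 = 7.5652 + 25.9435
= 33.5087 m


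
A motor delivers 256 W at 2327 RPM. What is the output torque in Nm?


omega = 2327 * 2*pi/60 = 243.6829 rad/s
tau = P / omega = 256 / 243.6829
= 1.0505 Nm


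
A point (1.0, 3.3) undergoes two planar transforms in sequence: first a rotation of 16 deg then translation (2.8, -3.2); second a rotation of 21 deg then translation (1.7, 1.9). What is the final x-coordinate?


After transform 1:
x1 = cos(16)*1.0 - sin(16)*3.3 + 2.8 = 2.8517
y1 = sin(16)*1.0 + cos(16)*3.3 + -3.2 = 0.2478
After transform 2:
x2 = cos(21)*2.8517 - sin(21)*0.2478 + 1.7
= 4.2734


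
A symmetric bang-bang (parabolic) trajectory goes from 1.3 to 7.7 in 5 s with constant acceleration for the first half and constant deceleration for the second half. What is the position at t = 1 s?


Symmetric rest-to-rest: each phase covers (pf-p0)/2 in time T/2. 0.5*a*(T/2)^2 = (pf-p0)/2 => a = 4*(pf-p0)/T^2
a = 4*(7.7-1.3)/5^2 = 1.024
t = 1 is in the acceleration phase (t <= T/2).
p = p0 + 0.5*a*t^2 = 1.3 + 0.5*1.024*1^2
= 1.812


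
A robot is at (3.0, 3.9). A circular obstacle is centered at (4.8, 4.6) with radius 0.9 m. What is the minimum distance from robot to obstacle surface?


center_dist = sqrt((3.0-4.8)^2 + (3.9-4.6)^2)
= sqrt(3.24 + 0.49)
= 1.9313
min_dist = center_dist - radius = 1.9313 - 0.9 = 1.0313 m


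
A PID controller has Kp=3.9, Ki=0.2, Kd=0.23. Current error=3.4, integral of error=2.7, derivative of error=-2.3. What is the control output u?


u = Kp*e + Ki*int(e) + Kd*de/dt
= 3.9*3.4 + 0.2*2.7 + 0.23*(-2.3)
= 13.26 + 0.54 + -0.529
= 13.271


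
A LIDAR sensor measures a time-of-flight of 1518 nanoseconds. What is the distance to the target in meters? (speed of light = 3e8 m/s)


tof = 1518 ns = 1.518e-06 s
dist = c * tof / 2
= 3e8 * 1.518e-06 / 2
= 227.7 m


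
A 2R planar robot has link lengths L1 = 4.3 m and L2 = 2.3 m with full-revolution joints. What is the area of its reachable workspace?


r_max = L1 + L2 = 6.6 m
r_min = |L1 - L2| = 2.0 m
Area = pi*(r_max^2 - r_min^2)
= pi*(43.56 - 4.0)
= pi * 39.56
= 124.2814 m^2


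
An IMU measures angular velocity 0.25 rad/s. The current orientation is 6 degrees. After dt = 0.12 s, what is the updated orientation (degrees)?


delta_theta = w * dt = 0.25 * 0.12 = 0.03 rad
= 1.7189 deg
theta_new = 6 + 1.7189 = 7.7189 deg


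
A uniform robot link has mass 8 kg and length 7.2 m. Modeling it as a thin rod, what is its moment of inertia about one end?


I = (1/3) * m * L^2
= (1/3) * 8 * 7.2^2
= 0.333333 * 8 * 51.84
= 138.24 kg*m^2


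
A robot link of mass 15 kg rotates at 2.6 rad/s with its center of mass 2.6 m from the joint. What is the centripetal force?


F = m * omega^2 * r
= 15 * 2.6^2 * 2.6
= 15 * 6.76 * 2.6
= 263.64 N


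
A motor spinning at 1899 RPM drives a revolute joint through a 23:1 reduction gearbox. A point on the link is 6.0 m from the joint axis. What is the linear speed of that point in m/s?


omega_motor = 1899 * 2*pi/60 = 198.8628 rad/s
omega_joint = omega_motor / 23 = 8.6462 rad/s
v = omega_joint * r = 8.6462 * 6.0
= 51.8773 m/s


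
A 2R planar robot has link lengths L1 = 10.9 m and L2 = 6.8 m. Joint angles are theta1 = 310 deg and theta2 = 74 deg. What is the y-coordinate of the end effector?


Convert angles to radians: theta1 = 5.4105, theta2 = 1.2915
y = L1*sin(theta1) + L2*sin(theta1+theta2)
y = -8.3499 + 2.7658
y = -5.5841


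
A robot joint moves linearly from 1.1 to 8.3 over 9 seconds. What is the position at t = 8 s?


s = t/T = 8/9 = 0.8889
p(t) = p0 + (pf-p0)*s
= 1.1 + (8.3 - 1.1) * 0.8889
= 7.5


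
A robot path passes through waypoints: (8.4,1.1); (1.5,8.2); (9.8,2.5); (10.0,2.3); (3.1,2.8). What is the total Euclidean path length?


Segment lengths:
  seg1 = sqrt((-6.9)^2 + (7.1)^2) = 9.9005
  seg2 = sqrt((8.3)^2 + (-5.7)^2) = 10.0688
  seg3 = sqrt((0.2)^2 + (-0.2)^2) = 0.2828
  seg4 = sqrt((-6.9)^2 + (0.5)^2) = 6.9181
Total = 27.1702


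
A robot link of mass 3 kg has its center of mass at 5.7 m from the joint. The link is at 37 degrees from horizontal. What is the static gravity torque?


tau = m*g*L*cos(angle)
= 3 * 9.81 * 5.7 * cos(37 deg)
= 3 * 9.81 * 5.7 * 0.7986
= 133.9719 Nm


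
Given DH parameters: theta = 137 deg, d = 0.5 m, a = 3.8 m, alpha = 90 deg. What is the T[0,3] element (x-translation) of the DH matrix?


T[0,3] = a * cos(theta)
= 3.8 * cos(137 deg)
= 3.8 * -0.7314
= -2.7791


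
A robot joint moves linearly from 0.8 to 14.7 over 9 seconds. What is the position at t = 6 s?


s = t/T = 6/9 = 0.6667
p(t) = p0 + (pf-p0)*s
= 0.8 + (14.7 - 0.8) * 0.6667
= 10.0667


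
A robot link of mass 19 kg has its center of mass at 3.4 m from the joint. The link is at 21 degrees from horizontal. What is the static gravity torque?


tau = m*g*L*cos(angle)
= 19 * 9.81 * 3.4 * cos(21 deg)
= 19 * 9.81 * 3.4 * 0.9336
= 591.6342 Nm


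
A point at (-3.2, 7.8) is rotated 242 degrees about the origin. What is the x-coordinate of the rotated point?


x' = x*cos(theta) - y*sin(theta)
cos(242 deg) = -0.4695, sin(242 deg) = -0.8829
x' = -3.2 * -0.4695 - 7.8 * -0.8829
= 1.5023 - -6.887
= 8.3893


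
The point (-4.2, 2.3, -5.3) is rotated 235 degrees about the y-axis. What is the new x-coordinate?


Rotation about y-axis: x' = x*cos(theta) + z*sin(theta)
= -4.2 * -0.5736 + -5.3 * -0.8192
= 6.7505


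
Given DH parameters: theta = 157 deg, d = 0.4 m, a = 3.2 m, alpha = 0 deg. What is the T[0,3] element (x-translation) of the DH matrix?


T[0,3] = a * cos(theta)
= 3.2 * cos(157 deg)
= 3.2 * -0.9205
= -2.9456


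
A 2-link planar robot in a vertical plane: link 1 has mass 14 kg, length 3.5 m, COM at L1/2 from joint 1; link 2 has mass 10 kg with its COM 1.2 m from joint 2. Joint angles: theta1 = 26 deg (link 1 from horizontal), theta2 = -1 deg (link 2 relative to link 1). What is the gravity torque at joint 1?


Horizontal distance from joint 1 to link-1 COM:
  x_c1 = (L1/2)*cos(t1) = 1.75 * 0.8988 = 1.5729 m
Horizontal distance from joint 1 to link-2 COM:
  x_c2 = L1*cos(t1) + Lc2*cos(t1+t2)
       = 3.5*0.8988 + 1.2*0.9063 = 4.2333 m
tau1 = m1*g*x_c1 + m2*g*x_c2
     = 14*9.81*1.5729 + 10*9.81*4.2333
     = 216.0207 + 415.2915
     = 631.3121 Nm


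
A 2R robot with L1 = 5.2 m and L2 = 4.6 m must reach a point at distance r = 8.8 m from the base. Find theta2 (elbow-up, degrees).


cos(theta2) = (r^2 - L1^2 - L2^2) / (2*L1*L2)
cos(theta2) = (77.44 - 27.04 - 21.16) / 47.84
cos(theta2) = 0.611204
theta2 = 52.3234 degrees


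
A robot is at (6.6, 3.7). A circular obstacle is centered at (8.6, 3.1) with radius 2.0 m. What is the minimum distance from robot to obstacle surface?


center_dist = sqrt((6.6-8.6)^2 + (3.7-3.1)^2)
= sqrt(4.0 + 0.36)
= 2.0881
min_dist = center_dist - radius = 2.0881 - 2.0 = 0.0881 m


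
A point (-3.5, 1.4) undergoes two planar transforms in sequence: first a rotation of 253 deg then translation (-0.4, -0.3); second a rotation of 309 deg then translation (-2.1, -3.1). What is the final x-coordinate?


After transform 1:
x1 = cos(253)*-3.5 - sin(253)*1.4 + -0.4 = 1.9621
y1 = sin(253)*-3.5 + cos(253)*1.4 + -0.3 = 2.6377
After transform 2:
x2 = cos(309)*1.9621 - sin(309)*2.6377 + -2.1
= 1.1847


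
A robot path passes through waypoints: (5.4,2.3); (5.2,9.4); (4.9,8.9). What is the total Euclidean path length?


Segment lengths:
  seg1 = sqrt((-0.2)^2 + (7.1)^2) = 7.1028
  seg2 = sqrt((-0.3)^2 + (-0.5)^2) = 0.5831
Total = 7.6859


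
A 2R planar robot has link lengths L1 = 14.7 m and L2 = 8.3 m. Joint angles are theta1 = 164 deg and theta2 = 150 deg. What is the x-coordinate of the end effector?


Convert angles to radians: theta1 = 2.8623, theta2 = 2.618
x = L1*cos(theta1) + L2*cos(theta1+theta2)
x = -14.1305 + 5.7657
x = -8.3649


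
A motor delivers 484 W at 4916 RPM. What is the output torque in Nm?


omega = 4916 * 2*pi/60 = 514.8023 rad/s
tau = P / omega = 484 / 514.8023
= 0.9402 Nm


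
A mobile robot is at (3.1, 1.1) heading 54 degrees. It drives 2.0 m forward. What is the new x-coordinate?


x_new = x0 + d*cos(theta)
= 3.1 + 2.0*cos(54)
= 3.1 + 1.1756
= 4.2756


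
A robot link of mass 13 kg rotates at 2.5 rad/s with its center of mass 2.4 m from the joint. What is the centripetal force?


F = m * omega^2 * r
= 13 * 2.5^2 * 2.4
= 13 * 6.25 * 2.4
= 195.0 N


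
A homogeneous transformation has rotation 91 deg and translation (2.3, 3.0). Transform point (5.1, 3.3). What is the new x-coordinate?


x' = cos(theta)*px - sin(theta)*py + tx
= -0.0175*5.1 - 0.9998*3.3 + 2.3
= -1.0885


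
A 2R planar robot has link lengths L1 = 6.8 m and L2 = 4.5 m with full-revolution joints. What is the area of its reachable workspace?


r_max = L1 + L2 = 11.3 m
r_min = |L1 - L2| = 2.3 m
Area = pi*(r_max^2 - r_min^2)
= pi*(127.69 - 5.29)
= pi * 122.4
= 384.5309 m^2


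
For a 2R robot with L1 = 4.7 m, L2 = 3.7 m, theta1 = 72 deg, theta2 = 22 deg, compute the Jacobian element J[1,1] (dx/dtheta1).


J[1,1] = -L1*sin(t1) - L2*sin(t1+t2)
= -4.7*sin(72) - 3.7*sin(94)
= -8.161


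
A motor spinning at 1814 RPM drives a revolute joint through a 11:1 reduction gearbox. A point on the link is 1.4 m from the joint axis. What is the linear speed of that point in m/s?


omega_motor = 1814 * 2*pi/60 = 189.9616 rad/s
omega_joint = omega_motor / 11 = 17.2692 rad/s
v = omega_joint * r = 17.2692 * 1.4
= 24.1769 m/s


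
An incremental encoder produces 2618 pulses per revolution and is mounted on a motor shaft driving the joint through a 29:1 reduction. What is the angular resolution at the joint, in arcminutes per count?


counts per rev = 2618
effective counts at joint = 2618 * 29 = 75922
resolution = 360*60 / 75922
= 0.2845 arcmin/count


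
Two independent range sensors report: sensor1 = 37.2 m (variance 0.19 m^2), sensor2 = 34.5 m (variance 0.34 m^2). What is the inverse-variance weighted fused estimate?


w1 = (1/var1) / (1/var1 + 1/var2)
   = 5.2632 / (5.2632 + 2.9412) = 0.6415
w2 = 1 - w1 = 0.3585
fused = w1*s1 + w2*s2 = 23.8642 + 12.3679
= 36.2321 m


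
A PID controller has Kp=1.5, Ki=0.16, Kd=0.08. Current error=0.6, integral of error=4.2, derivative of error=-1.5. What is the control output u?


u = Kp*e + Ki*int(e) + Kd*de/dt
= 1.5*0.6 + 0.16*4.2 + 0.08*(-1.5)
= 0.9 + 0.672 + -0.12
= 1.452


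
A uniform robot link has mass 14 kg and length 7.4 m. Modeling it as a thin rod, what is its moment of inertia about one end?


I = (1/3) * m * L^2
= (1/3) * 14 * 7.4^2
= 0.333333 * 14 * 54.76
= 255.5467 kg*m^2


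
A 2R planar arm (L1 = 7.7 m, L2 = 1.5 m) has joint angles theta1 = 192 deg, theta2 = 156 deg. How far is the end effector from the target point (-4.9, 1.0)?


End effector via forward kinematics:
x = L1*cos(t1) + L2*cos(t1+t2) = -6.0645
y = L1*sin(t1) + L2*sin(t1+t2) = -1.9128
Distance to target:
d = sqrt((-4.9 - -6.0645)^2 + (1.0 - -1.9128)^2)
= sqrt(1.3561 + 8.4843)
= 3.1369 m


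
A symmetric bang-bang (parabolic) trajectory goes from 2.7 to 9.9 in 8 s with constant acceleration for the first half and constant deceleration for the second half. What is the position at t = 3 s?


Symmetric rest-to-rest: each phase covers (pf-p0)/2 in time T/2. 0.5*a*(T/2)^2 = (pf-p0)/2 => a = 4*(pf-p0)/T^2
a = 4*(9.9-2.7)/8^2 = 0.45
t = 3 is in the acceleration phase (t <= T/2).
p = p0 + 0.5*a*t^2 = 2.7 + 0.5*0.45*3^2
= 4.725


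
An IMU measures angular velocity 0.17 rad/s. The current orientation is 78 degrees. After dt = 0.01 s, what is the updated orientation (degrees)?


delta_theta = w * dt = 0.17 * 0.01 = 0.0017 rad
= 0.0974 deg
theta_new = 78 + 0.0974 = 78.0974 deg


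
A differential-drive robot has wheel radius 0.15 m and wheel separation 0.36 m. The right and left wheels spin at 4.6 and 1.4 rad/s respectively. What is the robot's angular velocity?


vR = r*wR = 0.15*4.6 = 0.69 m/s
vL = r*wL = 0.15*1.4 = 0.21 m/s
v = (vR+vL)/2 = 0.45 m/s
omega = (vR-vL)/L = 1.3333 rad/s
angular velocity = 1.3333 rad/s


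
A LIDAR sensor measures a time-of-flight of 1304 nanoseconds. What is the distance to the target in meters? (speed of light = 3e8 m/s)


tof = 1304 ns = 1.304e-06 s
dist = c * tof / 2
= 3e8 * 1.304e-06 / 2
= 195.6 m


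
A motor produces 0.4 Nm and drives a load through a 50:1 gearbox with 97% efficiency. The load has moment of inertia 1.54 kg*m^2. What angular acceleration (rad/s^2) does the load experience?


tau_out = tau_motor * N * eta
= 0.4 * 50 * 0.97 = 19.4 Nm
alpha = tau_out / I = 19.4 / 1.54
= 12.5974 rad/s^2


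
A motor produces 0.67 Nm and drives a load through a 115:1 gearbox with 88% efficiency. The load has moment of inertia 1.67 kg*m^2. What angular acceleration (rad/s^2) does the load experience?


tau_out = tau_motor * N * eta
= 0.67 * 115 * 0.88 = 67.804 Nm
alpha = tau_out / I = 67.804 / 1.67
= 40.6012 rad/s^2


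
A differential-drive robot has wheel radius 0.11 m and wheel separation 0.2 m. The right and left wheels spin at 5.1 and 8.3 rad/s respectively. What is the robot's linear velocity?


vR = r*wR = 0.11*5.1 = 0.561 m/s
vL = r*wL = 0.11*8.3 = 0.913 m/s
v = (vR+vL)/2 = 0.737 m/s
omega = (vR-vL)/L = -1.76 rad/s
linear velocity = 0.737 m/s


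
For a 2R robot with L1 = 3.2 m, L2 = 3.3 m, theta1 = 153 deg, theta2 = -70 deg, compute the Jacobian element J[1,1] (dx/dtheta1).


J[1,1] = -L1*sin(t1) - L2*sin(t1+t2)
= -3.2*sin(153) - 3.3*sin(83)
= -4.7282


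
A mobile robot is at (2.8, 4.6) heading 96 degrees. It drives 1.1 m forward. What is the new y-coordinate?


y_new = y0 + d*sin(theta)
= 4.6 + 1.1*sin(96)
= 4.6 + 1.094
= 5.694


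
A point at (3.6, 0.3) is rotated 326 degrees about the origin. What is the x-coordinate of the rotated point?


x' = x*cos(theta) - y*sin(theta)
cos(326 deg) = 0.829, sin(326 deg) = -0.5592
x' = 3.6 * 0.829 - 0.3 * -0.5592
= 2.9845 - -0.1678
= 3.1523


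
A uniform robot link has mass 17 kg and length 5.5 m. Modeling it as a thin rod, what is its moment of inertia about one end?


I = (1/3) * m * L^2
= (1/3) * 17 * 5.5^2
= 0.333333 * 17 * 30.25
= 171.4167 kg*m^2


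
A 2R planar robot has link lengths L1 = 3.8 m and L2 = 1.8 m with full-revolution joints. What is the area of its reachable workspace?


r_max = L1 + L2 = 5.6 m
r_min = |L1 - L2| = 2.0 m
Area = pi*(r_max^2 - r_min^2)
= pi*(31.36 - 4.0)
= pi * 27.36
= 85.954 m^2


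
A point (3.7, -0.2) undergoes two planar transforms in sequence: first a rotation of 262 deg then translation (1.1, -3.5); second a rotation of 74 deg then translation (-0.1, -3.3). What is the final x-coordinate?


After transform 1:
x1 = cos(262)*3.7 - sin(262)*-0.2 + 1.1 = 0.387
y1 = sin(262)*3.7 + cos(262)*-0.2 + -3.5 = -7.1362
After transform 2:
x2 = cos(74)*0.387 - sin(74)*-7.1362 + -0.1
= 6.8664
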